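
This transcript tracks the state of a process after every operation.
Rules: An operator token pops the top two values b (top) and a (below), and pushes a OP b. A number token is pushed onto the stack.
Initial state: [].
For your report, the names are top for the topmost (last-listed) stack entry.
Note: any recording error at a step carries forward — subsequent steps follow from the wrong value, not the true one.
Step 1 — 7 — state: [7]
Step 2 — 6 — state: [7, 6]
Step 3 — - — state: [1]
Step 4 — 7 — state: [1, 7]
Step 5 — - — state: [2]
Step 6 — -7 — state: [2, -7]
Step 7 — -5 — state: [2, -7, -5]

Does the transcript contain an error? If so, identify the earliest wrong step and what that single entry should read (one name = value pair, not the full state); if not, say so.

step 1: push 7: top = 7 -> verified
step 2: push 6: top = 6 -> in agreement
step 3: 7 - 6 = 1 -> agrees with the transcript
step 4: push 7: top = 7 -> matches
step 5: 1 - 7 = -6 -> the transcript has a different value
Step 5 is the first one off; corrected, top = -6.

step 5, top = -6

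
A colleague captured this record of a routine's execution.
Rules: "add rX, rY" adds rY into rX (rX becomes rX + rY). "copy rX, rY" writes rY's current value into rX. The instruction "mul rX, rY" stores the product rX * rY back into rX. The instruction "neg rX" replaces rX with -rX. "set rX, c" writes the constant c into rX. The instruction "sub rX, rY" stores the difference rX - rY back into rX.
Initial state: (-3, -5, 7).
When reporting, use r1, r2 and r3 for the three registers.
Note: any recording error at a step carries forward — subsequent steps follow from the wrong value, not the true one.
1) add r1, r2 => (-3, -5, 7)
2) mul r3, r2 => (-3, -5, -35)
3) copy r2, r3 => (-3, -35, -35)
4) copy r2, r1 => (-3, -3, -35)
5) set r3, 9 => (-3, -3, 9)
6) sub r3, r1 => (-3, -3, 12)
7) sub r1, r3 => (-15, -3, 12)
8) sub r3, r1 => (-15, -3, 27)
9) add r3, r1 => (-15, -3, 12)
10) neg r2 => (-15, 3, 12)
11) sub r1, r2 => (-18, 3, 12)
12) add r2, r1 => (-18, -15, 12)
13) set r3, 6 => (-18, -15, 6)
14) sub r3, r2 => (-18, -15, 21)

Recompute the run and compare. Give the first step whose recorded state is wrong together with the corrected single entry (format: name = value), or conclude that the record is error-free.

Recomputing the run from the initial state:
step 1: r1 = -8, r2 = -5, r3 = 7
step 2: r1 = -8, r2 = -5, r3 = -35
step 3: r1 = -8, r2 = -35, r3 = -35
step 4: r1 = -8, r2 = -8, r3 = -35
step 5: r1 = -8, r2 = -8, r3 = 9
step 6: r1 = -8, r2 = -8, r3 = 17
step 7: r1 = -25, r2 = -8, r3 = 17
step 8: r1 = -25, r2 = -8, r3 = 42
step 9: r1 = -25, r2 = -8, r3 = 17
step 10: r1 = -25, r2 = 8, r3 = 17
step 11: r1 = -33, r2 = 8, r3 = 17
step 12: r1 = -33, r2 = -25, r3 = 17
step 13: r1 = -33, r2 = -25, r3 = 6
step 14: r1 = -33, r2 = -25, r3 = 31
The first disagreement with the record is at step 1, where the value should be r1 = -8.

step 1, r1 = -8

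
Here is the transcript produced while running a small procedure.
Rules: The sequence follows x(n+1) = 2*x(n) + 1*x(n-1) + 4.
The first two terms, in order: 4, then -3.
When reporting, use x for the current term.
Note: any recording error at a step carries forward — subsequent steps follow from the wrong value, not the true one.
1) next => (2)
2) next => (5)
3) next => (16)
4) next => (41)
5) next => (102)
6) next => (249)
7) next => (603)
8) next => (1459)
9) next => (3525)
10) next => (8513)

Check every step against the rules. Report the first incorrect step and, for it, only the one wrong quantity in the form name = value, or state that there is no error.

step 7, x = 604

Recomputing the run from the initial state:
step 1: x = 2
step 2: x = 5
step 3: x = 16
step 4: x = 41
step 5: x = 102
step 6: x = 249
step 7: x = 604
step 8: x = 1461
step 9: x = 3530
step 10: x = 8525
The first disagreement with the transcript is at step 7, where the value should be x = 604.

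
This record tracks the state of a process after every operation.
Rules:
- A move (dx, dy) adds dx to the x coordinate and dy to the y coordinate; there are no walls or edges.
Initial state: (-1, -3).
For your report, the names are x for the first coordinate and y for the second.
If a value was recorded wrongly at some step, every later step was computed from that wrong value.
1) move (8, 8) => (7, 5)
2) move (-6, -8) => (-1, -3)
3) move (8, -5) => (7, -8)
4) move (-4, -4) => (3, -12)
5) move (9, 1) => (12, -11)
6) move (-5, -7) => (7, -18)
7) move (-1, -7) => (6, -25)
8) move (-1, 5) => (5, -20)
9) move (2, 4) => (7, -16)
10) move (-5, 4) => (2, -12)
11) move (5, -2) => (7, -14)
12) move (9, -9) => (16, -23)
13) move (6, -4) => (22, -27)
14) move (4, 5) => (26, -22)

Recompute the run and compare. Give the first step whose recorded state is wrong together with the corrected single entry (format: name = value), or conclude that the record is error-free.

step 1: x = -1 + (8) = 7, y = -3 + (8) = 5 -> consistent with the record
step 2: x = 7 + (-6) = 1, y = 5 + (-8) = -3 -> a discrepancy with the record
First deviation found at step 2; the corrected entry is x = 1.

step 2, x = 1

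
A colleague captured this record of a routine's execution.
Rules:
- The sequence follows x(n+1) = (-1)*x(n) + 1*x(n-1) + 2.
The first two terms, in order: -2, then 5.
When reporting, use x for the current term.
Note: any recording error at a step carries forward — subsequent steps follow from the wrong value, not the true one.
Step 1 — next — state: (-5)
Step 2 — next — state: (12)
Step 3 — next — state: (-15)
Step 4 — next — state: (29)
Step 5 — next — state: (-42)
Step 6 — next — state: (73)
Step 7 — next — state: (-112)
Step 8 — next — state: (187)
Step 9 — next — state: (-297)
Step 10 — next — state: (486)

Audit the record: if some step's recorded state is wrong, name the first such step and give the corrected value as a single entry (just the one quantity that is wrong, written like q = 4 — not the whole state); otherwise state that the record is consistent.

Recomputing the run from the initial state:
step 1: x = -5
step 2: x = 12
step 3: x = -15
step 4: x = 29
step 5: x = -42
step 6: x = 73
step 7: x = -113
step 8: x = 188
step 9: x = -299
step 10: x = 489
The first disagreement with the record is at step 7, where the value should be x = -113.

step 7, x = -113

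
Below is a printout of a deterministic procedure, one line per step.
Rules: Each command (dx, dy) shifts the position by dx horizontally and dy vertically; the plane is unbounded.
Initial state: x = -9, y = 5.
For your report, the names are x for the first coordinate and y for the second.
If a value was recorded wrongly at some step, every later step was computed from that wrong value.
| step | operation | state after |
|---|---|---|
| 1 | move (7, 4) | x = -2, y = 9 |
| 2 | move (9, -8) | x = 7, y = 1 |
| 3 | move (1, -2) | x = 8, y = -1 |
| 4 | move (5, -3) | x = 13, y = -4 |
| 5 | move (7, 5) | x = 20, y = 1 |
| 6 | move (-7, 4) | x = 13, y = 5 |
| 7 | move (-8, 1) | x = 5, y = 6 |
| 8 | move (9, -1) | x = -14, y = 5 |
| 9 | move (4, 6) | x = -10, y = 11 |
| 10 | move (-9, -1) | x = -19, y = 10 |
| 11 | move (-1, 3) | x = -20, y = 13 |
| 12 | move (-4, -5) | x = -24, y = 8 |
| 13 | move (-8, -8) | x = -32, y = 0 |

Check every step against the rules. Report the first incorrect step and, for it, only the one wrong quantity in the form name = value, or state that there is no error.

1. x = -9 + (7) = -2, y = 5 + (4) = 9 (no discrepancy)
2. x = -2 + (9) = 7, y = 9 + (-8) = 1 (verified)
3. x = 7 + (1) = 8, y = 1 + (-2) = -1 (in agreement)
4. x = 8 + (5) = 13, y = -1 + (-3) = -4 (verified)
5. x = 13 + (7) = 20, y = -4 + (5) = 1 (agrees with the printout)
6. x = 20 + (-7) = 13, y = 1 + (4) = 5 (in agreement)
7. x = 13 + (-8) = 5, y = 5 + (1) = 6 (confirmed correct)
8. x = 5 + (9) = 14, y = 6 + (-1) = 5 (the recorded entry deviates here)
Step 8 is the first one off; corrected, x = 14.

step 8, x = 14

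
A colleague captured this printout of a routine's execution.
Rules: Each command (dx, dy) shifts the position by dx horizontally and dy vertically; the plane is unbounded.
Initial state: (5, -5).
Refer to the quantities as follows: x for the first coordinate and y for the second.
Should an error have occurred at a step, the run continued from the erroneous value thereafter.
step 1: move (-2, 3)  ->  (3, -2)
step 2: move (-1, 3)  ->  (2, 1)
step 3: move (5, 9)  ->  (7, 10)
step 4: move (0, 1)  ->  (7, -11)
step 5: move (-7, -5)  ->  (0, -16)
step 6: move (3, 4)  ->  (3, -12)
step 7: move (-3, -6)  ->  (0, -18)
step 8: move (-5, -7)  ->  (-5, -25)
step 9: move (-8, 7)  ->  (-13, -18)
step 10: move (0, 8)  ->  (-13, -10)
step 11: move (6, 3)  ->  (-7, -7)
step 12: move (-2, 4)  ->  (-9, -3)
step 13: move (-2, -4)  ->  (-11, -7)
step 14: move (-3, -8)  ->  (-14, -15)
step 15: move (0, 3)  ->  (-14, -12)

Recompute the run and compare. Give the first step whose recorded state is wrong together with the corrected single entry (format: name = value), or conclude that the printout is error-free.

step 4, y = 11

step 1: x = 5 + (-2) = 3, y = -5 + (3) = -2 -> verified
step 2: x = 3 + (-1) = 2, y = -2 + (3) = 1 -> no discrepancy
step 3: x = 2 + (5) = 7, y = 1 + (9) = 10 -> exactly as logged
step 4: x = 7 + (0) = 7, y = 10 + (1) = 11 -> the entry is off here
So the first discrepancy is step 4, where the right value is y = 11.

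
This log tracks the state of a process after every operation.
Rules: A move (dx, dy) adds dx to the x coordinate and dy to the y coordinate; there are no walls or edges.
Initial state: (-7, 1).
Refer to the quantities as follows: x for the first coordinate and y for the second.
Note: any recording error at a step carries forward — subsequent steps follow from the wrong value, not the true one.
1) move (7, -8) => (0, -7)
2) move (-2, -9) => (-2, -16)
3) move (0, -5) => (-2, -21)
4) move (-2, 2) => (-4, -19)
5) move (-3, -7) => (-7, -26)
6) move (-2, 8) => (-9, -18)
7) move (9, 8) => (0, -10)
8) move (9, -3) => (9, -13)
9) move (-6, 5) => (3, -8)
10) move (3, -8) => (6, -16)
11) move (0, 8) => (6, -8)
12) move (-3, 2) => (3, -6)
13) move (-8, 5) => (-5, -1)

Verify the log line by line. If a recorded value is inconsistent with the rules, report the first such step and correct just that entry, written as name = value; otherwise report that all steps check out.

no error

Recomputing the run from the initial state:
step 1: x = 0, y = -7
step 2: x = -2, y = -16
step 3: x = -2, y = -21
step 4: x = -4, y = -19
step 5: x = -7, y = -26
step 6: x = -9, y = -18
step 7: x = 0, y = -10
step 8: x = 9, y = -13
step 9: x = 3, y = -8
step 10: x = 6, y = -16
step 11: x = 6, y = -8
step 12: x = 3, y = -6
step 13: x = -5, y = -1
This matches the log at every step.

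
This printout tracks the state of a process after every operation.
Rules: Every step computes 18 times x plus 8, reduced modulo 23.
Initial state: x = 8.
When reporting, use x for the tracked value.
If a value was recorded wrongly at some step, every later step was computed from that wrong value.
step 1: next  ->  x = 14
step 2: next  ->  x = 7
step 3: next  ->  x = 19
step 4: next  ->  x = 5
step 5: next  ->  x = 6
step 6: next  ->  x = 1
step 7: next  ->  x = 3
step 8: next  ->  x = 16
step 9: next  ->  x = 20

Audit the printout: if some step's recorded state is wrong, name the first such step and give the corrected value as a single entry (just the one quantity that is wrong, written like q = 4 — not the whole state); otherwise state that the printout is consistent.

no error

Recomputing the run from the initial state:
step 1: x = 14
step 2: x = 7
step 3: x = 19
step 4: x = 5
step 5: x = 6
step 6: x = 1
step 7: x = 3
step 8: x = 16
step 9: x = 20
This matches the printout at every step.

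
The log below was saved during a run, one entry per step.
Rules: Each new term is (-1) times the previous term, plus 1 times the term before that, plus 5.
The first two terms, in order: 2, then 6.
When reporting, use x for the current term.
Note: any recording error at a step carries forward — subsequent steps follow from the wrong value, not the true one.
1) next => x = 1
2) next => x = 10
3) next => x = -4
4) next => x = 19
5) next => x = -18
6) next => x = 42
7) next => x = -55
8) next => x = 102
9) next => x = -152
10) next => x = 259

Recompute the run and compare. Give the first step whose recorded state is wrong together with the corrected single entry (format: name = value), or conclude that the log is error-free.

1. x = -1*(6) + (1)*(2) + (5) = 1 (checks out)
2. x = -1*(1) + (1)*(6) + (5) = 10 (in agreement)
3. x = -1*(10) + (1)*(1) + (5) = -4 (same as recorded)
4. x = -1*(-4) + (1)*(10) + (5) = 19 (in agreement)
5. x = -1*(19) + (1)*(-4) + (5) = -18 (exactly as logged)
6. x = -1*(-18) + (1)*(19) + (5) = 42 (confirmed correct)
7. x = -1*(42) + (1)*(-18) + (5) = -55 (agrees with the log)
8. x = -1*(-55) + (1)*(42) + (5) = 102 (matches)
9. x = -1*(102) + (1)*(-55) + (5) = -152 (checks out)
10. x = -1*(-152) + (1)*(102) + (5) = 259 (consistent with the log)
The recomputation confirms every line.

no error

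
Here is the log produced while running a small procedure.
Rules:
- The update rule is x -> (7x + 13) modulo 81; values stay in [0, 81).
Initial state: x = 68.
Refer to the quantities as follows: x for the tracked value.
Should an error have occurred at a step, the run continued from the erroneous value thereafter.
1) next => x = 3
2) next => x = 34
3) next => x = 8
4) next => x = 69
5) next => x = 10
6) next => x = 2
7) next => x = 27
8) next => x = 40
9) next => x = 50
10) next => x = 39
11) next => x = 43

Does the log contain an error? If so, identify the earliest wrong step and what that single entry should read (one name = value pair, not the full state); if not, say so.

no error

1. x = (7*68 + 13) mod 81 = 3 (same as recorded)
2. x = (7*3 + 13) mod 81 = 34 (no discrepancy)
3. x = (7*34 + 13) mod 81 = 8 (matches)
4. x = (7*8 + 13) mod 81 = 69 (verified)
5. x = (7*69 + 13) mod 81 = 10 (agrees with the log)
6. x = (7*10 + 13) mod 81 = 2 (exactly as logged)
7. x = (7*2 + 13) mod 81 = 27 (same as recorded)
8. x = (7*27 + 13) mod 81 = 40 (consistent with the log)
9. x = (7*40 + 13) mod 81 = 50 (same as recorded)
10. x = (7*50 + 13) mod 81 = 39 (in agreement)
11. x = (7*39 + 13) mod 81 = 43 (no discrepancy)
Every step is consistent.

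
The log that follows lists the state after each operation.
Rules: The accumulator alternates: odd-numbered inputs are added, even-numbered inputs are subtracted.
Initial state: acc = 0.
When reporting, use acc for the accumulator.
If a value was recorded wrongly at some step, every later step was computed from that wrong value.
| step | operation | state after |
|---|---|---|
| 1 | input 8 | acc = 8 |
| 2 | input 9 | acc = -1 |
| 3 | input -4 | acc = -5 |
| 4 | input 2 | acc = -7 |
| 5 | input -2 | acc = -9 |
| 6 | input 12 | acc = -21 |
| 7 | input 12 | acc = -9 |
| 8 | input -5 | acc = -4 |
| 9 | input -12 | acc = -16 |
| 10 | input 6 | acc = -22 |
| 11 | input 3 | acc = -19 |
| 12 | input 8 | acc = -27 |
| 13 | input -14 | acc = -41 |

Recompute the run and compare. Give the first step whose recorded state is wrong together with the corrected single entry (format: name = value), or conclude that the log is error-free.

no error

Recomputing the run from the initial state:
step 1: acc = 8
step 2: acc = -1
step 3: acc = -5
step 4: acc = -7
step 5: acc = -9
step 6: acc = -21
step 7: acc = -9
step 8: acc = -4
step 9: acc = -16
step 10: acc = -22
step 11: acc = -19
step 12: acc = -27
step 13: acc = -41
This matches the log at every step.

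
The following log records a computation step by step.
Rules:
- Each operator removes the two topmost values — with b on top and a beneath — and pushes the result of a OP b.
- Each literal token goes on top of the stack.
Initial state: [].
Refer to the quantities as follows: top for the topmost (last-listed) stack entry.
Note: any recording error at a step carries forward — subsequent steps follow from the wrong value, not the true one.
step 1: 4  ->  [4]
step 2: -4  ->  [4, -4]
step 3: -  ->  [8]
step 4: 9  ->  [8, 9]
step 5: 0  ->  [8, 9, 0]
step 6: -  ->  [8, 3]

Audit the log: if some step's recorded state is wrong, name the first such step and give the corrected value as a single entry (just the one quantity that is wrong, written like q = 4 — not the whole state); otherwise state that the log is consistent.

step 6, top = 9

1. push 4: top = 4 (exactly as logged)
2. push -4: top = -4 (checks out)
3. 4 - -4 = 8 (confirmed correct)
4. push 9: top = 9 (in agreement)
5. push 0: top = 0 (verified)
6. 9 - 0 = 9 (the entry is off here)
The earliest wrong entry is at step 6: it should read top = 9.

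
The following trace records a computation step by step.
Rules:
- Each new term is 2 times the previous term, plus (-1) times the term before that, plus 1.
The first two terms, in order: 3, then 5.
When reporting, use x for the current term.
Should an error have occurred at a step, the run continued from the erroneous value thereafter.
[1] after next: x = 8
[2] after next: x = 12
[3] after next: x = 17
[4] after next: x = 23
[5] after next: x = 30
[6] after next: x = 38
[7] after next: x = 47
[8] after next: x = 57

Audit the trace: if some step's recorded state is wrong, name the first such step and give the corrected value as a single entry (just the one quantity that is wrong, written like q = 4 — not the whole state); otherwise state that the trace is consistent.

no error

1. x = 2*(5) + (-1)*(3) + (1) = 8 (agrees with the trace)
2. x = 2*(8) + (-1)*(5) + (1) = 12 (agrees with the trace)
3. x = 2*(12) + (-1)*(8) + (1) = 17 (exactly as logged)
4. x = 2*(17) + (-1)*(12) + (1) = 23 (verified)
5. x = 2*(23) + (-1)*(17) + (1) = 30 (same as recorded)
6. x = 2*(30) + (-1)*(23) + (1) = 38 (consistent with the trace)
7. x = 2*(38) + (-1)*(30) + (1) = 47 (matches)
8. x = 2*(47) + (-1)*(38) + (1) = 57 (confirmed correct)
The whole run recomputes cleanly — no discrepancies.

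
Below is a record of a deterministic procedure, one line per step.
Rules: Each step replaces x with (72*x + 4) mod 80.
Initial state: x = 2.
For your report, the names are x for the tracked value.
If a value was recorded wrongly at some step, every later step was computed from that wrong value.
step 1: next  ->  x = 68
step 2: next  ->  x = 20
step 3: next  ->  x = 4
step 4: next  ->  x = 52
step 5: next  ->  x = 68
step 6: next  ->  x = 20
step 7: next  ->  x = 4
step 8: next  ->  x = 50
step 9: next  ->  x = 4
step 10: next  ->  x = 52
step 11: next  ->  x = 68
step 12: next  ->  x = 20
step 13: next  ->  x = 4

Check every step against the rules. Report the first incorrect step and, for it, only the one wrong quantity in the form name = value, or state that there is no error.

Step 1: x = (72*2 + 4) mod 80 = 68 — verified.
Step 2: x = (72*68 + 4) mod 80 = 20 — agrees with the record.
Step 3: x = (72*20 + 4) mod 80 = 4 — same as recorded.
Step 4: x = (72*4 + 4) mod 80 = 52 — agrees with the record.
Step 5: x = (72*52 + 4) mod 80 = 68 — consistent with the record.
Step 6: x = (72*68 + 4) mod 80 = 20 — agrees with the record.
Step 7: x = (72*20 + 4) mod 80 = 4 — no discrepancy.
Step 8: x = (72*4 + 4) mod 80 = 52 — the record disagrees here.
First deviation found at step 8; the corrected entry is x = 52.

step 8, x = 52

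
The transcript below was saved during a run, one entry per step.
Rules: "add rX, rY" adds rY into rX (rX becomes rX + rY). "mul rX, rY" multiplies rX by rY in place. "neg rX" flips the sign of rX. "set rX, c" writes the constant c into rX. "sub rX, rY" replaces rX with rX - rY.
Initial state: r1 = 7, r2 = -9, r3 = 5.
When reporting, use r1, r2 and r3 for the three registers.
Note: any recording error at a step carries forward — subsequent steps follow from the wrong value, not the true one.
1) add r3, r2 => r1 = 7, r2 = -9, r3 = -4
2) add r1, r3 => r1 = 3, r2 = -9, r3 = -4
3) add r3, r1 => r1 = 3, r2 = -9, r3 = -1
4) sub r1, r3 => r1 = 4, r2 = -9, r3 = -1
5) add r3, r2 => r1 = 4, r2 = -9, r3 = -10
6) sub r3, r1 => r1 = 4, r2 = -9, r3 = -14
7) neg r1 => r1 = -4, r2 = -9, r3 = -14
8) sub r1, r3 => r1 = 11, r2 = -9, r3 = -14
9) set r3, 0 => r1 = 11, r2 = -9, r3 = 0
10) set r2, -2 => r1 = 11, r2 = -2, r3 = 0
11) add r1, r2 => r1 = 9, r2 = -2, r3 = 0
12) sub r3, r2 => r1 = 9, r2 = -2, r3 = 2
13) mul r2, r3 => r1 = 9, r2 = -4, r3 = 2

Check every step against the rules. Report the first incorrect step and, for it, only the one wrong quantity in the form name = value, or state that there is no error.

Step 1: r3 = 5 + -9 = -4 — agrees with the transcript.
Step 2: r1 = 7 + -4 = 3 — in agreement.
Step 3: r3 = -4 + 3 = -1 — consistent with the transcript.
Step 4: r1 = 3 - -1 = 4 — in agreement.
Step 5: r3 = -1 + -9 = -10 — no discrepancy.
Step 6: r3 = -10 - 4 = -14 — same as recorded.
Step 7: r1 = -(4) = -4 — same as recorded.
Step 8: r1 = -4 - -14 = 10 — the recorded entry deviates here.
Step 8 is the first one off; corrected, r1 = 10.

step 8, r1 = 10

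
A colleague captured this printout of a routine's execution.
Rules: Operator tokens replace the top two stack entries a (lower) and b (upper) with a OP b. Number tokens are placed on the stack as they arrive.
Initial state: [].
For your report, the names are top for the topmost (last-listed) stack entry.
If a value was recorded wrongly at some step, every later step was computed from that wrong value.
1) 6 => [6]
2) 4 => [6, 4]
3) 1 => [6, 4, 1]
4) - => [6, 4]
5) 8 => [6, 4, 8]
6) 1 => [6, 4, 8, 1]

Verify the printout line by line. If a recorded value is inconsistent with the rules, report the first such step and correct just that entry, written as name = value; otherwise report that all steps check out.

step 4, top = 3

1. push 6: top = 6 (checks out)
2. push 4: top = 4 (same as recorded)
3. push 1: top = 1 (exactly as logged)
4. 4 - 1 = 3 (the recorded entry deviates here)
The earliest wrong entry is at step 4: it should read top = 3.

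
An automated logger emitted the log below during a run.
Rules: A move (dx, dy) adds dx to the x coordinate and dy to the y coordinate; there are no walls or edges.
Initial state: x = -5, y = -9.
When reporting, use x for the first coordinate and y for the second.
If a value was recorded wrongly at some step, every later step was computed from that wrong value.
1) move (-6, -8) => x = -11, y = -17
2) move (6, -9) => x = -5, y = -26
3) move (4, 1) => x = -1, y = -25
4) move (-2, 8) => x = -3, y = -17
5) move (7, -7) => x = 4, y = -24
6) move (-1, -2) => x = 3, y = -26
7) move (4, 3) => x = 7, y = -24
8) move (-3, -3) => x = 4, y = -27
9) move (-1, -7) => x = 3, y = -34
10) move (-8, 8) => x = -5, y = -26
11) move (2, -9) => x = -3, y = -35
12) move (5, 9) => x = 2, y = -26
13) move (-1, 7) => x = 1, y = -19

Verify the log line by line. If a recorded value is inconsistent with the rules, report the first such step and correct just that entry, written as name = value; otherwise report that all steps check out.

step 7, y = -23

Recomputing the run from the initial state:
step 1: x = -11, y = -17
step 2: x = -5, y = -26
step 3: x = -1, y = -25
step 4: x = -3, y = -17
step 5: x = 4, y = -24
step 6: x = 3, y = -26
step 7: x = 7, y = -23
step 8: x = 4, y = -26
step 9: x = 3, y = -33
step 10: x = -5, y = -25
step 11: x = -3, y = -34
step 12: x = 2, y = -25
step 13: x = 1, y = -18
The first disagreement with the log is at step 7, where the value should be y = -23.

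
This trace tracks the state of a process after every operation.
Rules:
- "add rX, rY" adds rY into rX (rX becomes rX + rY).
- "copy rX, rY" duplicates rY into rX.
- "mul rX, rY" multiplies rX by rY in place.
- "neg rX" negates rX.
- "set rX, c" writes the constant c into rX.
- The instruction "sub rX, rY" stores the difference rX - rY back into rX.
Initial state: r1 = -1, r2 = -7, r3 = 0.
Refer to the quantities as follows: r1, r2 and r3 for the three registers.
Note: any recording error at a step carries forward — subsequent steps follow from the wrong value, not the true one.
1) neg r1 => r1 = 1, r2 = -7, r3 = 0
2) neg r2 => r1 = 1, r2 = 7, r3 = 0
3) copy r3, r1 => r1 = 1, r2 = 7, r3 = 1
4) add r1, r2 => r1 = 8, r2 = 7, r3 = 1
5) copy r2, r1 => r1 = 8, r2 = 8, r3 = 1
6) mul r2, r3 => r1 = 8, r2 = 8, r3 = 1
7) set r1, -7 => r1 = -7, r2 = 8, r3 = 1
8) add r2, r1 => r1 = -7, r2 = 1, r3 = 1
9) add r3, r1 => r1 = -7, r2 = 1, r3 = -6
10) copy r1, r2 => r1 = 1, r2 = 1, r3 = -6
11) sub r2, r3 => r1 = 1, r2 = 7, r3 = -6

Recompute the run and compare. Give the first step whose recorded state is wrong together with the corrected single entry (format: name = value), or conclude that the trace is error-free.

no error

1. r1 = -(-1) = 1 (no discrepancy)
2. r2 = -(-7) = 7 (exactly as logged)
3. r3 = 1 (confirmed correct)
4. r1 = 1 + 7 = 8 (same as recorded)
5. r2 = 8 (matches)
6. r2 = 8 * 1 = 8 (matches)
7. r1 = -7 (agrees with the trace)
8. r2 = 8 + -7 = 1 (verified)
9. r3 = 1 + -7 = -6 (exactly as logged)
10. r1 = 1 (exactly as logged)
11. r2 = 1 - -6 = 7 (no discrepancy)
The whole run recomputes cleanly — no discrepancies.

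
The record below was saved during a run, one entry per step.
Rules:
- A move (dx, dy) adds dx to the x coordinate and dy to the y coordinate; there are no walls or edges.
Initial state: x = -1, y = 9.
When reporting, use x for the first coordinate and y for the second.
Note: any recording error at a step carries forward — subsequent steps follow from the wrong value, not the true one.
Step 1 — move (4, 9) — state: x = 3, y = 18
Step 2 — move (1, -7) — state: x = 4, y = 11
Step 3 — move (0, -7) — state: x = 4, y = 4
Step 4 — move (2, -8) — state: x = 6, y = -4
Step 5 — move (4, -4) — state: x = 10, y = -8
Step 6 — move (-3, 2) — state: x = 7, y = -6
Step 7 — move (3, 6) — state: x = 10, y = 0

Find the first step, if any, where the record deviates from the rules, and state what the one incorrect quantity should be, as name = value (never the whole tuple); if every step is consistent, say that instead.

no error

Step 1: x = -1 + (4) = 3, y = 9 + (9) = 18 — verified.
Step 2: x = 3 + (1) = 4, y = 18 + (-7) = 11 — agrees with the record.
Step 3: x = 4 + (0) = 4, y = 11 + (-7) = 4 — agrees with the record.
Step 4: x = 4 + (2) = 6, y = 4 + (-8) = -4 — same as recorded.
Step 5: x = 6 + (4) = 10, y = -4 + (-4) = -8 — verified.
Step 6: x = 10 + (-3) = 7, y = -8 + (2) = -6 — consistent with the record.
Step 7: x = 7 + (3) = 10, y = -6 + (6) = 0 — confirmed correct.
Each recorded entry agrees with the recomputation.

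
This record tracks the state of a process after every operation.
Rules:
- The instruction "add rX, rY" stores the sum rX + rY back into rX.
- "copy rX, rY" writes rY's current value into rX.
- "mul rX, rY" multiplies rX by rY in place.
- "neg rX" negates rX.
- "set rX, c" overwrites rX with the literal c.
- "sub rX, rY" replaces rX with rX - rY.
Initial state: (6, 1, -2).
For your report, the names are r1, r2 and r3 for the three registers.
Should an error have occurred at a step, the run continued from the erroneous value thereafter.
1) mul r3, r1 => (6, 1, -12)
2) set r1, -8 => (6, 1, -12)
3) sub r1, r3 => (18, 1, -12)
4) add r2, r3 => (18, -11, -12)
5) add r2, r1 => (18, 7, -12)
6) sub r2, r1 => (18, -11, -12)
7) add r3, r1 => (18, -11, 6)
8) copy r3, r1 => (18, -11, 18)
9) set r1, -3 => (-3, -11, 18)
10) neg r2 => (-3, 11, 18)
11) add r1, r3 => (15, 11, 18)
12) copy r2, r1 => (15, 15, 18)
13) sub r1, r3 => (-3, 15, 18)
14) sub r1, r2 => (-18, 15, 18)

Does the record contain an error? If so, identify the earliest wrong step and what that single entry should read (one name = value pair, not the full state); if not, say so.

1. r3 = -2 * 6 = -12 (consistent with the record)
2. r1 = -8 (the recorded entry deviates here)
So the first discrepancy is step 2, where the right value is r1 = -8.

step 2, r1 = -8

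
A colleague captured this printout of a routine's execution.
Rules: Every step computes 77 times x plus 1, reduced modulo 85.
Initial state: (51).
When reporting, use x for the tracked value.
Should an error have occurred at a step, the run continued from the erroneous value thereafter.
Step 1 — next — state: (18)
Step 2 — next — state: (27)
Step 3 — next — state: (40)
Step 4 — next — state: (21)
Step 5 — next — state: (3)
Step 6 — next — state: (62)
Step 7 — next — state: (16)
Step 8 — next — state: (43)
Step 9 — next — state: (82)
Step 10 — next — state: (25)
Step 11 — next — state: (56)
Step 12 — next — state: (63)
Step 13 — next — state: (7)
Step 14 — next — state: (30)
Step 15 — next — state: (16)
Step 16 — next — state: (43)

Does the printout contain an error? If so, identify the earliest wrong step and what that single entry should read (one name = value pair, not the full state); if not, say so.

Recomputing the run from the initial state:
step 1: x = 18
step 2: x = 27
step 3: x = 40
step 4: x = 21
step 5: x = 3
step 6: x = 62
step 7: x = 15
step 8: x = 51
step 9: x = 18
step 10: x = 27
step 11: x = 40
step 12: x = 21
step 13: x = 3
step 14: x = 62
step 15: x = 15
step 16: x = 51
The first disagreement with the printout is at step 7, where the value should be x = 15.

step 7, x = 15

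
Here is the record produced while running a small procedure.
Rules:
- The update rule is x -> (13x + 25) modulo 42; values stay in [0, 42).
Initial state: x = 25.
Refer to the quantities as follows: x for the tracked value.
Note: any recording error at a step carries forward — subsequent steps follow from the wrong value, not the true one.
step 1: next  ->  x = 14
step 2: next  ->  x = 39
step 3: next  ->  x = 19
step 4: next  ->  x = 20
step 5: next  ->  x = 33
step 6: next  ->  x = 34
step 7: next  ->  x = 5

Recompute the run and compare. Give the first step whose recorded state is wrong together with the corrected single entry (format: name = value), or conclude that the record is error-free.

1. x = (13*25 + 25) mod 42 = 14 (checks out)
2. x = (13*14 + 25) mod 42 = 39 (in agreement)
3. x = (13*39 + 25) mod 42 = 28 (a discrepancy with the record)
The audit stops at step 3: the recorded entry is wrong and should be x = 28.

step 3, x = 28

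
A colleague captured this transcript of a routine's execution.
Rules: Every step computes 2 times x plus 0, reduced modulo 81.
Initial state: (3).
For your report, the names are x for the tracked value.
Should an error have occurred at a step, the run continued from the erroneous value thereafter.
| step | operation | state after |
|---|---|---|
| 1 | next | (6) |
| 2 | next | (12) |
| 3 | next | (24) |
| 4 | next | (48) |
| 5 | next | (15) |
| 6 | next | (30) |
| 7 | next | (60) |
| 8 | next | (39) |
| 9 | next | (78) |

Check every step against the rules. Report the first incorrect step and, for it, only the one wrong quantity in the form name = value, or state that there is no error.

no error

Recomputing the run from the initial state:
step 1: x = 6
step 2: x = 12
step 3: x = 24
step 4: x = 48
step 5: x = 15
step 6: x = 30
step 7: x = 60
step 8: x = 39
step 9: x = 78
This matches the transcript at every step.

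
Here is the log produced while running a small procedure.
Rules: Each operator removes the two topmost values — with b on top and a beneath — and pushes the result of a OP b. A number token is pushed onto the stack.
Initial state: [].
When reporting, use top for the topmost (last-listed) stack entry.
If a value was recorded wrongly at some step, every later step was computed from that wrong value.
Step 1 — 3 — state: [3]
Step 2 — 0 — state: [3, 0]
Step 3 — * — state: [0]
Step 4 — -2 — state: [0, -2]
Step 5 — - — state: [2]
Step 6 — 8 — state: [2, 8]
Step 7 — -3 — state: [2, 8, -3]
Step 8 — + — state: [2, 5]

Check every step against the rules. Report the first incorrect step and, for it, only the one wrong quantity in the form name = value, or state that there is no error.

no error

1. push 3: top = 3 (checks out)
2. push 0: top = 0 (checks out)
3. 3 * 0 = 0 (checks out)
4. push -2: top = -2 (same as recorded)
5. 0 - -2 = 2 (verified)
6. push 8: top = 8 (verified)
7. push -3: top = -3 (same as recorded)
8. 8 + -3 = 5 (same as recorded)
No step deviates from the rules.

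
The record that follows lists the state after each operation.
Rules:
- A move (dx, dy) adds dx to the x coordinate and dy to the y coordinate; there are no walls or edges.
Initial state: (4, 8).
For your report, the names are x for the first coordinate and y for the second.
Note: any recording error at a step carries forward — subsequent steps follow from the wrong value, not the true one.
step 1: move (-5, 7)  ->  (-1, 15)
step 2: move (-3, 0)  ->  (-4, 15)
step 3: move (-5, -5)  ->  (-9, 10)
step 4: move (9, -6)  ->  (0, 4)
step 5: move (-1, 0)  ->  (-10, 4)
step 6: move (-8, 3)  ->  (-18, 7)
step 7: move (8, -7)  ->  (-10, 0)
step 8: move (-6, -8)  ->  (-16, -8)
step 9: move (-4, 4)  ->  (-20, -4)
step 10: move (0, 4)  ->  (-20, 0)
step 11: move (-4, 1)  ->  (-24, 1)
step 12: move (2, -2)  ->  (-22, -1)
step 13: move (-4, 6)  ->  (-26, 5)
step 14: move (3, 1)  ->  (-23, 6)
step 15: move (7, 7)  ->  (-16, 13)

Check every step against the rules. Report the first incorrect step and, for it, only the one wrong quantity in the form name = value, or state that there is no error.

Recomputing the run from the initial state:
step 1: x = -1, y = 15
step 2: x = -4, y = 15
step 3: x = -9, y = 10
step 4: x = 0, y = 4
step 5: x = -1, y = 4
step 6: x = -9, y = 7
step 7: x = -1, y = 0
step 8: x = -7, y = -8
step 9: x = -11, y = -4
step 10: x = -11, y = 0
step 11: x = -15, y = 1
step 12: x = -13, y = -1
step 13: x = -17, y = 5
step 14: x = -14, y = 6
step 15: x = -7, y = 13
The first disagreement with the record is at step 5, where the value should be x = -1.

step 5, x = -1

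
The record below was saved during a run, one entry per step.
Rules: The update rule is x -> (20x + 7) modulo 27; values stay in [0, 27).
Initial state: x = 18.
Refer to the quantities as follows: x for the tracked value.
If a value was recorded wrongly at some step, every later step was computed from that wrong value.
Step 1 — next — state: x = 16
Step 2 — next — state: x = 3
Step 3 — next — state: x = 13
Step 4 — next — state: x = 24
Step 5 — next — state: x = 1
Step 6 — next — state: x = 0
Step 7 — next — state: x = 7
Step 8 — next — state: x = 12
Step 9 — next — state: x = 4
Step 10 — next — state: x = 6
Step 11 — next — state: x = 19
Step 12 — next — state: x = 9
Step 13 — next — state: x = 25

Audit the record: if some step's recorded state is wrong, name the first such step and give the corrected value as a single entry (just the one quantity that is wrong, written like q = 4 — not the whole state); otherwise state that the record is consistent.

no error

1. x = (20*18 + 7) mod 27 = 16 (verified)
2. x = (20*16 + 7) mod 27 = 3 (matches)
3. x = (20*3 + 7) mod 27 = 13 (same as recorded)
4. x = (20*13 + 7) mod 27 = 24 (same as recorded)
5. x = (20*24 + 7) mod 27 = 1 (same as recorded)
6. x = (20*1 + 7) mod 27 = 0 (verified)
7. x = (20*0 + 7) mod 27 = 7 (verified)
8. x = (20*7 + 7) mod 27 = 12 (agrees with the record)
9. x = (20*12 + 7) mod 27 = 4 (agrees with the record)
10. x = (20*4 + 7) mod 27 = 6 (verified)
11. x = (20*6 + 7) mod 27 = 19 (no discrepancy)
12. x = (20*19 + 7) mod 27 = 9 (confirmed correct)
13. x = (20*9 + 7) mod 27 = 25 (checks out)
Nothing is out of place; the run is error-free.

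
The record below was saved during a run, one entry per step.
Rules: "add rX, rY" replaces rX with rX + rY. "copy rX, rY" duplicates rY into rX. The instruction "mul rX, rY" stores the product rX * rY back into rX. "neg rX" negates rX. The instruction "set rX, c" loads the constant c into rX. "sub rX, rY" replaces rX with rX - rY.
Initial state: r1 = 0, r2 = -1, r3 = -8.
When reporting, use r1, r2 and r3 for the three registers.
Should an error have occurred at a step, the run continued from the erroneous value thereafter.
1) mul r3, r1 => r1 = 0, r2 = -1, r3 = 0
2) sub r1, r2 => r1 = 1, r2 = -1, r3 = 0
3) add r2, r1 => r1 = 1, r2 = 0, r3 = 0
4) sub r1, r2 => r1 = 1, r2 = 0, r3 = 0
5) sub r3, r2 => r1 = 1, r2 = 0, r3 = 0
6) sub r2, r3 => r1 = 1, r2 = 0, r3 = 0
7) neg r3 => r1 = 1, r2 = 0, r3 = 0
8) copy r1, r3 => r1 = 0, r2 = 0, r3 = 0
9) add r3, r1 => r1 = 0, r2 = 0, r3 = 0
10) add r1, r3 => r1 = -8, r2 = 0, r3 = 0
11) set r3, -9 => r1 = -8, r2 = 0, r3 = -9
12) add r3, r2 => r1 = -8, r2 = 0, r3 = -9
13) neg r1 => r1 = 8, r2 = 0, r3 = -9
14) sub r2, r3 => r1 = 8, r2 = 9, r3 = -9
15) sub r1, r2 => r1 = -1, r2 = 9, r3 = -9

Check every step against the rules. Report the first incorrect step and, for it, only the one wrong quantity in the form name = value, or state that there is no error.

step 10, r1 = 0

step 1: r3 = -8 * 0 = 0 -> exactly as logged
step 2: r1 = 0 - -1 = 1 -> no discrepancy
step 3: r2 = -1 + 1 = 0 -> no discrepancy
step 4: r1 = 1 - 0 = 1 -> agrees with the record
step 5: r3 = 0 - 0 = 0 -> checks out
step 6: r2 = 0 - 0 = 0 -> same as recorded
step 7: r3 = -(0) = 0 -> checks out
step 8: r1 = 0 -> matches
step 9: r3 = 0 + 0 = 0 -> checks out
step 10: r1 = 0 + 0 = 0 -> this is not what the record shows
The earliest wrong entry is at step 10: it should read r1 = 0.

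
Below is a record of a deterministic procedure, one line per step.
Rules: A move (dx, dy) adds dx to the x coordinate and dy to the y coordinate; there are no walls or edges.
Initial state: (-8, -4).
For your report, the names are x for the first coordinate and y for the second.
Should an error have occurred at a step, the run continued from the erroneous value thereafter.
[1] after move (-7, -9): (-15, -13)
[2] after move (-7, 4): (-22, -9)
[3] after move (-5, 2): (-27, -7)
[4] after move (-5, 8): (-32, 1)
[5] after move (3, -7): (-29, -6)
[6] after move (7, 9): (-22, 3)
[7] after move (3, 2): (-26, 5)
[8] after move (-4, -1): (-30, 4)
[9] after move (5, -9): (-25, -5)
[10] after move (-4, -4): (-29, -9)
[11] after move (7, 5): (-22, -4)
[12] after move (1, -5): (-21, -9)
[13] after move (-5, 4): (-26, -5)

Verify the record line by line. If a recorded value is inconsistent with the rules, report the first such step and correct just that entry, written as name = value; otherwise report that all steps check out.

Step 1: x = -8 + (-7) = -15, y = -4 + (-9) = -13 — in agreement.
Step 2: x = -15 + (-7) = -22, y = -13 + (4) = -9 — exactly as logged.
Step 3: x = -22 + (-5) = -27, y = -9 + (2) = -7 — in agreement.
Step 4: x = -27 + (-5) = -32, y = -7 + (8) = 1 — no discrepancy.
Step 5: x = -32 + (3) = -29, y = 1 + (-7) = -6 — checks out.
Step 6: x = -29 + (7) = -22, y = -6 + (9) = 3 — same as recorded.
Step 7: x = -22 + (3) = -19, y = 3 + (2) = 5 — a discrepancy with the record.
The audit stops at step 7: the recorded entry is wrong and should be x = -19.

step 7, x = -19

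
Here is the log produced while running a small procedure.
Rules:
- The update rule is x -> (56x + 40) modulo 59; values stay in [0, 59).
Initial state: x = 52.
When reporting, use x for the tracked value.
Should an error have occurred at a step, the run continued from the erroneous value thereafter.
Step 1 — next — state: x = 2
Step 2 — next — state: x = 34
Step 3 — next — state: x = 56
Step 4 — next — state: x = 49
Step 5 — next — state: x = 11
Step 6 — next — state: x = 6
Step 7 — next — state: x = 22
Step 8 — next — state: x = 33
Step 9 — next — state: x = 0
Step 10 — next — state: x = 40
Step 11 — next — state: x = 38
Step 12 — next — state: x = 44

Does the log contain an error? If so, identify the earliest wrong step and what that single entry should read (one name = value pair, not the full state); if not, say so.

step 6, x = 7

Recomputing the run from the initial state:
step 1: x = 2
step 2: x = 34
step 3: x = 56
step 4: x = 49
step 5: x = 11
step 6: x = 7
step 7: x = 19
step 8: x = 42
step 9: x = 32
step 10: x = 3
step 11: x = 31
step 12: x = 6
The first disagreement with the log is at step 6, where the value should be x = 7.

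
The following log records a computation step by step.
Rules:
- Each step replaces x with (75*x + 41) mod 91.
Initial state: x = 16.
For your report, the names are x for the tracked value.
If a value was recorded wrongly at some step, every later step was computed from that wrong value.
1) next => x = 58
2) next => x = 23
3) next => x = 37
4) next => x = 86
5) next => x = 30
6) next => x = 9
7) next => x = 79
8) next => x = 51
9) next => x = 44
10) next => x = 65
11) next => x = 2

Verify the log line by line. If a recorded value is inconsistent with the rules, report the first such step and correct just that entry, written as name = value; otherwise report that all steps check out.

step 6, x = 16

Recomputing the run from the initial state:
step 1: x = 58
step 2: x = 23
step 3: x = 37
step 4: x = 86
step 5: x = 30
step 6: x = 16
step 7: x = 58
step 8: x = 23
step 9: x = 37
step 10: x = 86
step 11: x = 30
The first disagreement with the log is at step 6, where the value should be x = 16.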